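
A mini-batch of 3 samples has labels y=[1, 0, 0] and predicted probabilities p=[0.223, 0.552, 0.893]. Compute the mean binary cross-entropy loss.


L[0] = -ln(0.223) = 1.5006
L[1] = -ln(1-0.552) = -ln(0.448) = 0.803
L[2] = -ln(1-0.893) = -ln(0.107) = 2.2349
mean = (1.5006 + 0.803 + 2.2349)/3 = 1.5128

1.5128


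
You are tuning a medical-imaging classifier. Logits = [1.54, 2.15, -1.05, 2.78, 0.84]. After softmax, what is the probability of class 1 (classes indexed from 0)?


Exponentials: e^1.54=4.6646, e^2.15=8.5849, e^-1.05=0.3499, e^2.78=16.119, e^0.84=2.3164
Sum = 32.0348
Softmax = [0.1456, 0.268, 0.0109, 0.5032, 0.0723]
p[1] = 8.5849/32.0348 = 0.268

0.268


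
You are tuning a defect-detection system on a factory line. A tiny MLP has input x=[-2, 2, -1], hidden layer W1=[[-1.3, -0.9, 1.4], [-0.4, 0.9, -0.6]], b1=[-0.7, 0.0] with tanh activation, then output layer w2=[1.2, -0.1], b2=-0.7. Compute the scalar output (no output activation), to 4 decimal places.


z1[0] = (-1.3)·(-2) + (-0.9)·(2) + (1.4)·(-1) - 0.7 = -1.3
z1[1] = (-0.4)·(-2) + (0.9)·(2) + (-0.6)·(-1) + 0.0 = 3.2
h = tanh(z1) = [-0.8617, 0.9967]
output = (1.2)·(-0.8617) + (-0.1)·(0.9967) - 0.7 = -1.8337

-1.8337


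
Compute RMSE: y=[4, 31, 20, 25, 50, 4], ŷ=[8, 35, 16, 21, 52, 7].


MSE = 77/6 = 12.8333
RMSE = √(77/6) = 3.5824

3.5824


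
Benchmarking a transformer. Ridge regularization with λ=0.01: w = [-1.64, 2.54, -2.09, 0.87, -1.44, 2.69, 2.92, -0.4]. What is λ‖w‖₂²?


‖w‖₂² = (-1.64)² + (2.54)² + (-2.09)² + (0.87)² + (-1.44)² + (2.69)² + (2.92)² + (-0.4)²
     = 2.6896 + 6.4516 + 4.3681 + 0.7569 + 2.0736 + 7.2361 + 8.5264 + 0.16
     = 32.2623
λ·‖w‖₂² = 0.01·32.2623 = 0.322623

0.322623


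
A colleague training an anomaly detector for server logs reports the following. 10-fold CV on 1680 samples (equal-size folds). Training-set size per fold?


Fold size = 1680/10 = 168
Training per fold = 1680 - 168 = 1512

1512


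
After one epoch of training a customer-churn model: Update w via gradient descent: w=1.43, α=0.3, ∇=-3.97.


w_new = w - α·∇
= 1.43 - 0.3·-3.97
= 1.43 + 1.191
= 2.621

2.621


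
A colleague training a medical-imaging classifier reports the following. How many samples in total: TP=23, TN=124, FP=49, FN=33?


Total = TP + TN + FP + FN
= 23 + 124 + 49 + 33
= 229
(Predicted positive: 72, predicted negative: 157)

229


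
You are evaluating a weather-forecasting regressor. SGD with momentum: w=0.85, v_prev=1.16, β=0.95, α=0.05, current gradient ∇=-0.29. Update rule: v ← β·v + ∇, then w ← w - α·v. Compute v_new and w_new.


v_new = 0.95·1.16 - 0.29 = 1.102 - 0.29 = 0.812
w_new = 0.85 - 0.05·0.812 = 0.85 - 0.0406 = 0.8094

v_new=0.812, w_new=0.8094


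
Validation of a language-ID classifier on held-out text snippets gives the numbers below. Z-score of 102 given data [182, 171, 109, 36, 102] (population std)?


μ = 120, σ = 52.8129
z = (102 - 120)/52.8129 = -0.3408

-0.3408


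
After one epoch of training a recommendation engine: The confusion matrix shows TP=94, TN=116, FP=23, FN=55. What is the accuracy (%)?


Accuracy = (TP+TN)/(TP+TN+FP+FN)
= (94+116)/(288)
= 210/288 = 72.92%

72.92%


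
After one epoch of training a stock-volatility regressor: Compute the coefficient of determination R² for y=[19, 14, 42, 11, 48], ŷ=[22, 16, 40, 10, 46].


ȳ = 26.8
SS_res = Σ(y-ŷ)² = 22
SS_tot = Σ(y-ȳ)² = 1154.8
R² = 1 - SS_res/SS_tot = 1 - 0.0191 = 0.9809

0.9809


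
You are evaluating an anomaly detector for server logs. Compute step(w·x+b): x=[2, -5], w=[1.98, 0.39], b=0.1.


z = (2)·(1.98) + (-5)·(0.39) + 0.1
  = 2.11
step(z) = 1 (z≥0)

1


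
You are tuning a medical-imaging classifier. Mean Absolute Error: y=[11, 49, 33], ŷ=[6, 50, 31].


Absolute errors: |11-6|=5, |49-50|=1, |33-31|=2
Sum = 8
MAE = 8/3 = 8/3

8/3


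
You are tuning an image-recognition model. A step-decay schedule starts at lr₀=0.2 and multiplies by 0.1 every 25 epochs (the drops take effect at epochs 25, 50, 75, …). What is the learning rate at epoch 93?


n_drops = ⌊93/25⌋ = 3
lr = 0.2·0.1^3 = 0.2·0.001 = 0.0002

0.0002


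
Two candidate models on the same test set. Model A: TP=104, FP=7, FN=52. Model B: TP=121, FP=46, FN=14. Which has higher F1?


Model A: P=104/111=0.9369, R=104/156=0.6667, F1=2PR/(P+R)=2TP/(2TP+FP+FN)=208/267=0.779
Model B: P=121/167=0.7246, R=121/135=0.8963, F1=2PR/(P+R)=2TP/(2TP+FP+FN)=242/302=0.8013
0.779 < 0.8013 → Model B

Model B


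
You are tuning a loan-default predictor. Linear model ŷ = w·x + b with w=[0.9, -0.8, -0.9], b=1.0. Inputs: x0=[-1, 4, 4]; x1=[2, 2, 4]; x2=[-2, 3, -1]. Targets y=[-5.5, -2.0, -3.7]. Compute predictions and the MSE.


ŷ0 = (0.9)·(-1) + (-0.8)·(4) + (-0.9)·(4) + 1.0 = -6.7
ŷ1 = (0.9)·(2) + (-0.8)·(2) + (-0.9)·(4) + 1.0 = -2.4
ŷ2 = (0.9)·(-2) + (-0.8)·(3) + (-0.9)·(-1) + 1.0 = -2.3
errors² = [1.44, 0.16, 1.96]
MSE = 3.5600/3 = 1.1867

1.1867


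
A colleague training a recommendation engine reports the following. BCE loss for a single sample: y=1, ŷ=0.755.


BCE = -[y·ln(p) + (1-y)·ln(1-p)]
= -1·ln(0.755) - 0
= -ln(0.755) = 0.281

0.281


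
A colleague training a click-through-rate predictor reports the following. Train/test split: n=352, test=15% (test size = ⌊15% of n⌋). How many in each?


Test = ⌊352·15/100⌋ = 52
Train = 352 - 52 = 300

Train: 300, Test: 52


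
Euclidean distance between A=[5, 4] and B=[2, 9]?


d = √((5-2)² + (4-9)²)
  = √(9 + 25)
  = √34 = 5.831

5.831


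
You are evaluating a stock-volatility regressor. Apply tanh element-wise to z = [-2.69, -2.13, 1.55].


tanh(-2.69) = -0.9908
tanh(-2.13) = -0.9721
tanh(1.55) = 0.9138
result = [-0.9908, -0.9721, 0.9138]

[-0.9908, -0.9721, 0.9138]


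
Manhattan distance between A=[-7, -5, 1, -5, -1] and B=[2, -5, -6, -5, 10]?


d = |-7-2| + |-5+ 5| + |1+ 6| + |-5+ 5| + |-1-10|
  = 9 + 0 + 7 + 0 + 11
  = 27

27


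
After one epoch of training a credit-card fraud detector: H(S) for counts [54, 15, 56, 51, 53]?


Probabilities: [54/229, 15/229, 56/229, 51/229, 53/229] ≈ [0.2358, 0.0655, 0.2445, 0.2227, 0.2314]
H = -((54/229)·log₂(54/229) + (15/229)·log₂(15/229) + (56/229)·log₂(56/229) + (51/229)·log₂(51/229) + (53/229)·log₂(53/229))
  = 2.2171 bits

2.2171 bits


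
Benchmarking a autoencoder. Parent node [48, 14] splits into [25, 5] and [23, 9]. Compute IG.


Parent = [48, 14], H_parent = 0.7706
H_left = 0.65 (n=30), H_right = 0.8571 (n=32)
H_children = (30/62)·0.65 + (32/62)·0.8571 = 0.7569
IG = 0.7706 - 0.7569 = 0.0137

0.0137


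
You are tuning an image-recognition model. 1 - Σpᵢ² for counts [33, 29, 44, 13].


Probabilities: [33/119, 29/119, 44/119, 13/119] ≈ [0.2773, 0.2437, 0.3697, 0.1092]
Σpᵢ² = (1089 + 841 + 1936 + 169)/119² = 4035/14161
Gini = 1 - Σpᵢ² = 1 - 4035/14161 = 0.7151

0.7151


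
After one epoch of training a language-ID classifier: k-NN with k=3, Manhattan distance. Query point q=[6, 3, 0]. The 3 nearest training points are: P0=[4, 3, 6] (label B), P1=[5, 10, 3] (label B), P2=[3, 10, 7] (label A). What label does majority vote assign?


d(q,P0) = 8  (label B)
d(q,P1) = 11  (label B)
d(q,P2) = 17  (label A)
Votes: A=1, B=2
Majority → B

B


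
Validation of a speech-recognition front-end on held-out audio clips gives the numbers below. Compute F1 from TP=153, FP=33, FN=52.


Precision = 153/186 = 0.8226
Recall = 153/205 = 0.7463
F1 = 2·P·R/(P+R) = 2·TP/(2·TP+FP+FN) = 306/(306+33+52) = 306/391 = 0.7826

0.7826


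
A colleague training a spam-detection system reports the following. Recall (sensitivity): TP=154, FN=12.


Recall = TP/(TP+FN)
= 154/(154+12)
= 154/166 = 92.77%

92.77%


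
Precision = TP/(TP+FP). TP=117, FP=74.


Precision = TP/(TP+FP)
= 117/(117+74)
= 117/191 = 61.26%

61.26%


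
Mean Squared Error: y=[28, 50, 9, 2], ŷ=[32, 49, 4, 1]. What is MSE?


Squared errors: (28-32)²=16, (50-49)²=1, (9-4)²=25, (2-1)²=1
Sum = 43
MSE = 43/4 = 43/4

43/4


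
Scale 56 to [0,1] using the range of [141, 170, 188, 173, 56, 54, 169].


min=54, max=188
(56-54)/(188-54) = 2/134 = 0.0149

0.0149


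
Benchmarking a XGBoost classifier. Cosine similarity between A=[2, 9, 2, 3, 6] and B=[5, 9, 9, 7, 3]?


A·B = 2·5 + 9·9 + 2·9 + 3·7 + 6·3 = 148
‖A‖ = √134 = 11.5758, ‖B‖ = √245 = 15.6525
cos = 148/(√134·√245) = 148/√32830 = 0.8168

0.8168


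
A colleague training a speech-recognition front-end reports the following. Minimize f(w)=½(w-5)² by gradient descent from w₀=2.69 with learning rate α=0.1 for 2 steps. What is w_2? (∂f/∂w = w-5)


step 1: grad = 2.69-5 = -2.31; w = 2.69 - 0.1·(-2.31) = 2.921
step 2: grad = 2.921-5 = -2.079; w = 2.921 - 0.1·(-2.079) = 3.1289

3.1289


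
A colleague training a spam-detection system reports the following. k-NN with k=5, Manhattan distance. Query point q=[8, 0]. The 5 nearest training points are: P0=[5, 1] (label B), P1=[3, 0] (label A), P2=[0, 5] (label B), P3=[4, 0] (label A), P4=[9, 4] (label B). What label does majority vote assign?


d(q,P0) = 4  (label B)
d(q,P1) = 5  (label A)
d(q,P2) = 13  (label B)
d(q,P3) = 4  (label A)
d(q,P4) = 5  (label B)
Votes: A=2, B=3
Majority → B

B


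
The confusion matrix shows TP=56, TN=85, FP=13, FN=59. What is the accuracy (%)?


Accuracy = (TP+TN)/(TP+TN+FP+FN)
= (56+85)/(213)
= 141/213 = 66.2%

66.2%


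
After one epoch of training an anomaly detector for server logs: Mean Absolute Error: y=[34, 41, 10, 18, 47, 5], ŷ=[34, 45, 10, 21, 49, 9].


Absolute errors: |34-34|=0, |41-45|=4, |10-10|=0, |18-21|=3, |47-49|=2, |5-9|=4
Sum = 13
MAE = 13/6 = 13/6

13/6


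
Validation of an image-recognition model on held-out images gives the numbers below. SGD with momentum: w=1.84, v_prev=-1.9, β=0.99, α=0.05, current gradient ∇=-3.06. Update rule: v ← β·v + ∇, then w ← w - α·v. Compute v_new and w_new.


v_new = 0.99·-1.9 - 3.06 = -1.881 - 3.06 = -4.941
w_new = 1.84 - 0.05·-4.941 = 1.84 + 0.24705 = 2.08705

v_new=-4.941, w_new=2.08705


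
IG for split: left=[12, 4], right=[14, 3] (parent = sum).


Parent = [26, 7], H_parent = 0.7455
H_left = 0.8113 (n=16), H_right = 0.6723 (n=17)
H_children = (16/33)·0.8113 + (17/33)·0.6723 = 0.7397
IG = 0.7455 - 0.7397 = 0.0058

0.0058


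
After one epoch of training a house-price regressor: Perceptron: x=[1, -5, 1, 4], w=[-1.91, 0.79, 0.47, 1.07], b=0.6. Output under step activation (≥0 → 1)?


z = (1)·(-1.91) + (-5)·(0.79) + (1)·(0.47) + (4)·(1.07) + 0.6
  = -0.51
step(z) = 0 (z<0)

0


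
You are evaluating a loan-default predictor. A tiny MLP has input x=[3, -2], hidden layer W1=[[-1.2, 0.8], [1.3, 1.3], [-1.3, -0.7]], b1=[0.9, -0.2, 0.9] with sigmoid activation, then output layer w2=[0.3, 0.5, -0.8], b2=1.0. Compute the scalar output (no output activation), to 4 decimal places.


z1[0] = (-1.2)·(3) + (0.8)·(-2) + 0.9 = -4.3
z1[1] = (1.3)·(3) + (1.3)·(-2) - 0.2 = 1.1
z1[2] = (-1.3)·(3) + (-0.7)·(-2) + 0.9 = -1.6
h = sigmoid(z1) = [0.0134, 0.7503, 0.168]
output = (0.3)·(0.0134) + (0.5)·(0.7503) + (-0.8)·(0.168) + 1.0 = 1.2448

1.2448


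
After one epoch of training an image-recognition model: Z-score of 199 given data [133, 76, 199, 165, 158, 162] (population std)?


μ = 148.8333, σ = 37.8392
z = (199 - 148.8333)/37.8392 = 1.3258

1.3258


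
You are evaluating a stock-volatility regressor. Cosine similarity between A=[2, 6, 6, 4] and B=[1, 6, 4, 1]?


A·B = 2·1 + 6·6 + 6·4 + 4·1 = 66
‖A‖ = √92 = 9.5917, ‖B‖ = √54 = 7.3485
cos = 66/(√92·√54) = 66/√4968 = 0.9364

0.9364


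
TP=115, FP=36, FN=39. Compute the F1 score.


Precision = 115/151 = 0.7616
Recall = 115/154 = 0.7468
F1 = 2·P·R/(P+R) = 2·TP/(2·TP+FP+FN) = 230/(230+36+39) = 230/305 = 0.7541

0.7541


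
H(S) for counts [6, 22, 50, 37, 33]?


Probabilities: [6/148, 22/148, 50/148, 37/148, 33/148] ≈ [0.0405, 0.1486, 0.3378, 0.25, 0.223]
H = -((6/148)·log₂(6/148) + (22/148)·log₂(22/148) + (50/148)·log₂(50/148) + (37/148)·log₂(37/148) + (33/148)·log₂(33/148))
  = 2.1079 bits

2.1079 bits


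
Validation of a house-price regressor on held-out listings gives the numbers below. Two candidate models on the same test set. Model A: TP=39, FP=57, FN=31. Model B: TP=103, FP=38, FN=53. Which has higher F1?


Model A: P=39/96=0.4062, R=39/70=0.5571, F1=2PR/(P+R)=2TP/(2TP+FP+FN)=78/166=0.4699
Model B: P=103/141=0.7305, R=103/156=0.6603, F1=2PR/(P+R)=2TP/(2TP+FP+FN)=206/297=0.6936
0.4699 < 0.6936 → Model B

Model B


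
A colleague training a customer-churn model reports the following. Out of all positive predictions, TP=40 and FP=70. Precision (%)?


Precision = TP/(TP+FP)
= 40/(40+70)
= 40/110 = 36.36%

36.36%


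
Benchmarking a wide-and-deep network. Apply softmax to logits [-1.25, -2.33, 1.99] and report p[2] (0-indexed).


Exponentials: e^-1.25=0.2865, e^-2.33=0.0973, e^1.99=7.3155
Sum = 7.6993
Softmax = [0.0372, 0.0126, 0.9502]
p[2] = 7.3155/7.6993 = 0.9502

0.9502


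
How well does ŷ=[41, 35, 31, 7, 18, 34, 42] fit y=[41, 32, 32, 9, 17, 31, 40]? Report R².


ȳ = 28.8571
SS_res = Σ(y-ŷ)² = 28
SS_tot = Σ(y-ȳ)² = 830.86
R² = 1 - SS_res/SS_tot = 1 - 0.0337 = 0.9663

0.9663


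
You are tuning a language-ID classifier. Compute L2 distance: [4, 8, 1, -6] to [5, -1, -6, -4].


d = √((4-5)² + (8+ 1)² + (1+ 6)² + (-6+ 4)²)
  = √(1 + 81 + 49 + 4)
  = √135 = 11.619

11.619


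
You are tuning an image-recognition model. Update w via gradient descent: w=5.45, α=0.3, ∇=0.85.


w_new = w - α·∇
= 5.45 - 0.3·0.85
= 5.45 - 0.255
= 5.195

5.195


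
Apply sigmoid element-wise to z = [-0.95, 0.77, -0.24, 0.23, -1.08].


σ(-0.95) = 1/(1+e^0.95) = 0.2789
σ(0.77) = 1/(1+e^-0.77) = 0.6835
σ(-0.24) = 1/(1+e^0.24) = 0.4403
σ(0.23) = 1/(1+e^-0.23) = 0.5572
σ(-1.08) = 1/(1+e^1.08) = 0.2535
result = [0.2789, 0.6835, 0.4403, 0.5572, 0.2535]

[0.2789, 0.6835, 0.4403, 0.5572, 0.2535]


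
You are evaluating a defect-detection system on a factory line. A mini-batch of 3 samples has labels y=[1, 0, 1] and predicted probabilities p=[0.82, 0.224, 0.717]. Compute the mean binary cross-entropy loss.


L[0] = -ln(0.82) = 0.1985
L[1] = -ln(1-0.224) = -ln(0.776) = 0.2536
L[2] = -ln(0.717) = 0.3327
mean = (0.1985 + 0.2536 + 0.3327)/3 = 0.2616

0.2616


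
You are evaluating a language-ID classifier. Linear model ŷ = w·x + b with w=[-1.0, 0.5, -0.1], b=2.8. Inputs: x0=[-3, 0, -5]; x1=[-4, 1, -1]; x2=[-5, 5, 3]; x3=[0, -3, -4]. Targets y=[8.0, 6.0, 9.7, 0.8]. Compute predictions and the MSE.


ŷ0 = (-1.0)·(-3) + (0.5)·(0) + (-0.1)·(-5) + 2.8 = 6.3
ŷ1 = (-1.0)·(-4) + (0.5)·(1) + (-0.1)·(-1) + 2.8 = 7.4
ŷ2 = (-1.0)·(-5) + (0.5)·(5) + (-0.1)·(3) + 2.8 = 10.0
ŷ3 = (-1.0)·(0) + (0.5)·(-3) + (-0.1)·(-4) + 2.8 = 1.7
errors² = [2.89, 1.96, 0.09, 0.81]
MSE = 5.7500/4 = 1.4375

1.4375


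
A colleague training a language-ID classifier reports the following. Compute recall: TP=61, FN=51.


Recall = TP/(TP+FN)
= 61/(61+51)
= 61/112 = 54.46%

54.46%


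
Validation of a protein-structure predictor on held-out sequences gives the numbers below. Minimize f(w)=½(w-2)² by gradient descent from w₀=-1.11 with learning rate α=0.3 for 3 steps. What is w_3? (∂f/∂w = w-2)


step 1: grad = -1.11-2 = -3.11; w = -1.11 - 0.3·(-3.11) = -0.177
step 2: grad = -0.177-2 = -2.177; w = -0.177 - 0.3·(-2.177) = 0.4761
step 3: grad = 0.4761-2 = -1.5239; w = 0.4761 - 0.3·(-1.5239) = 0.93327

0.93327


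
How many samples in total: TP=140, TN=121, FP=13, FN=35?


Total = TP + TN + FP + FN
= 140 + 121 + 13 + 35
= 309
(Predicted positive: 153, predicted negative: 156)

309


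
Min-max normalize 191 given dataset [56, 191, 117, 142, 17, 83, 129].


min=17, max=191
(191-17)/(191-17) = 174/174 = 1.0

1.0


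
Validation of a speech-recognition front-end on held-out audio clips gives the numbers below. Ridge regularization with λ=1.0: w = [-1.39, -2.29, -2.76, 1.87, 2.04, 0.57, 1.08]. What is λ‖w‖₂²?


‖w‖₂² = (-1.39)² + (-2.29)² + (-2.76)² + (1.87)² + (2.04)² + (0.57)² + (1.08)²
     = 1.9321 + 5.2441 + 7.6176 + 3.4969 + 4.1616 + 0.3249 + 1.1664
     = 23.9436
λ·‖w‖₂² = 1.0·23.9436 = 23.9436

23.9436


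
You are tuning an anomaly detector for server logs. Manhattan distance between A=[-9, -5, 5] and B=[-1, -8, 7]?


d = |-9+ 1| + |-5+ 8| + |5-7|
  = 8 + 3 + 2
  = 13

13


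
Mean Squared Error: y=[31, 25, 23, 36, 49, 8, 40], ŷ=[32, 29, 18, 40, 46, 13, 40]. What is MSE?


Squared errors: (31-32)²=1, (25-29)²=16, (23-18)²=25, (36-40)²=16, (49-46)²=9, (8-13)²=25, (40-40)²=0
Sum = 92
MSE = 92/7 = 92/7

92/7


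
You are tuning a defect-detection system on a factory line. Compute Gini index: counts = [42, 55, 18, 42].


Probabilities: [42/157, 55/157, 18/157, 42/157] ≈ [0.2675, 0.3503, 0.1146, 0.2675]
Σpᵢ² = (1764 + 3025 + 324 + 1764)/157² = 6877/24649
Gini = 1 - Σpᵢ² = 1 - 6877/24649 = 0.721

0.721


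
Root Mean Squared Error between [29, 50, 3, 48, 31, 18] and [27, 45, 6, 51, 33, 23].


MSE = 76/6 = 12.6667
RMSE = √(76/6) = 3.559

3.559


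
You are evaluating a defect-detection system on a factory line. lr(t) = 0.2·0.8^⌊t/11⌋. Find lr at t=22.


n_drops = ⌊22/11⌋ = 2
lr = 0.2·0.8^2 = 0.2·0.64 = 0.128

0.128


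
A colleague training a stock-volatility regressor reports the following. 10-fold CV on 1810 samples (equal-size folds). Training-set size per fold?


Fold size = 1810/10 = 181
Training per fold = 1810 - 181 = 1629

1629


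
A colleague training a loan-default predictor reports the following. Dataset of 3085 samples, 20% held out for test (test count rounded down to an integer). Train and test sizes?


Test = ⌊3085·20/100⌋ = 617
Train = 3085 - 617 = 2468

Train: 2468, Test: 617


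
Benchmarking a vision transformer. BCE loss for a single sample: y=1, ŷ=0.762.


BCE = -[y·ln(p) + (1-y)·ln(1-p)]
= -1·ln(0.762) - 0
= -ln(0.762) = 0.2718

0.2718


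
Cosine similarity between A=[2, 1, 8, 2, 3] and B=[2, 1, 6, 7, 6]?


A·B = 2·2 + 1·1 + 8·6 + 2·7 + 3·6 = 85
‖A‖ = √82 = 9.0554, ‖B‖ = √126 = 11.225
cos = 85/(√82·√126) = 85/√10332 = 0.8362

0.8362


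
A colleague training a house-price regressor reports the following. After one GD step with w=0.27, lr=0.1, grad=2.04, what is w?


w_new = w - α·∇
= 0.27 - 0.1·2.04
= 0.27 - 0.204
= 0.066

0.066


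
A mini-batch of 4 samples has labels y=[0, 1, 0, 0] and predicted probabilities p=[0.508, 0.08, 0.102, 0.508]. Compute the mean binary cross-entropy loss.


L[0] = -ln(1-0.508) = -ln(0.492) = 0.7093
L[1] = -ln(0.08) = 2.5257
L[2] = -ln(1-0.102) = -ln(0.898) = 0.1076
L[3] = -ln(1-0.508) = -ln(0.492) = 0.7093
mean = (0.7093 + 2.5257 + 0.1076 + 0.7093)/4 = 1.013

1.013


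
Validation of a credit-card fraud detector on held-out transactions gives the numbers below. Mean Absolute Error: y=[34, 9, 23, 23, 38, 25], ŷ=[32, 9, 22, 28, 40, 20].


Absolute errors: |34-32|=2, |9-9|=0, |23-22|=1, |23-28|=5, |38-40|=2, |25-20|=5
Sum = 15
MAE = 15/6 = 5/2

5/2


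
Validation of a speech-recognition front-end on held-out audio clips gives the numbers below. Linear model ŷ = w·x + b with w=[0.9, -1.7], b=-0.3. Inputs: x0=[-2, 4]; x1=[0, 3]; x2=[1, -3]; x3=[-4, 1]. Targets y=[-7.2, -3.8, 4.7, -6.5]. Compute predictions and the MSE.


ŷ0 = (0.9)·(-2) + (-1.7)·(4) - 0.3 = -8.9
ŷ1 = (0.9)·(0) + (-1.7)·(3) - 0.3 = -5.4
ŷ2 = (0.9)·(1) + (-1.7)·(-3) - 0.3 = 5.7
ŷ3 = (0.9)·(-4) + (-1.7)·(1) - 0.3 = -5.6
errors² = [2.89, 2.56, 1.0, 0.81]
MSE = 7.2600/4 = 1.815

1.815


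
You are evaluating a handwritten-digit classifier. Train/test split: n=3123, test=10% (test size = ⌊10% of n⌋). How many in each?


Test = ⌊3123·10/100⌋ = 312
Train = 3123 - 312 = 2811

Train: 2811, Test: 312


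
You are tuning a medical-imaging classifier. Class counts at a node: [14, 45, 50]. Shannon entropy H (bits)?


Probabilities: [14/109, 45/109, 50/109] ≈ [0.1284, 0.4128, 0.4587]
H = -((14/109)·log₂(14/109) + (45/109)·log₂(45/109) + (50/109)·log₂(50/109))
  = 1.423 bits

1.423 bits


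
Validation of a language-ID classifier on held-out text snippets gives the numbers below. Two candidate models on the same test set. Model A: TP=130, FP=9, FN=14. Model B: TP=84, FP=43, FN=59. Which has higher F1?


Model A: P=130/139=0.9353, R=130/144=0.9028, F1=2PR/(P+R)=2TP/(2TP+FP+FN)=260/283=0.9187
Model B: P=84/127=0.6614, R=84/143=0.5874, F1=2PR/(P+R)=2TP/(2TP+FP+FN)=168/270=0.6222
0.9187 > 0.6222 → Model A

Model A


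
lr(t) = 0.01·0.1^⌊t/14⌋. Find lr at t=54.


n_drops = ⌊54/14⌋ = 3
lr = 0.01·0.1^3 = 0.01·0.001 = 0.00001

0.00001


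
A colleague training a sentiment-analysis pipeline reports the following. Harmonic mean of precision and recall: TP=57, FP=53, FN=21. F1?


Precision = 57/110 = 0.5182
Recall = 57/78 = 0.7308
F1 = 2·P·R/(P+R) = 2·TP/(2·TP+FP+FN) = 114/(114+53+21) = 114/188 = 0.6064

0.6064


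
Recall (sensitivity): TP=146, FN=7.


Recall = TP/(TP+FN)
= 146/(146+7)
= 146/153 = 95.42%

95.42%


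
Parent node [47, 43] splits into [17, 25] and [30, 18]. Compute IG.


Parent = [47, 43], H_parent = 0.9986
H_left = 0.9737 (n=42), H_right = 0.9544 (n=48)
H_children = (42/90)·0.9737 + (48/90)·0.9544 = 0.9634
IG = 0.9986 - 0.9634 = 0.0352

0.0352


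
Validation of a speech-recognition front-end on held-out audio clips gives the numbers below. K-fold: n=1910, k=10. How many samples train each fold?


Fold size = 1910/10 = 191
Training per fold = 1910 - 191 = 1719

1719


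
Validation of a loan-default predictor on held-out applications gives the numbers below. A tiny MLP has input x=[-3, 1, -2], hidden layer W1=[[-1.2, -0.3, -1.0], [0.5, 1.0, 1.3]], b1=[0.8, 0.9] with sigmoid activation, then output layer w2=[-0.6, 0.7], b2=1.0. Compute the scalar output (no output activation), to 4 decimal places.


z1[0] = (-1.2)·(-3) + (-0.3)·(1) + (-1.0)·(-2) + 0.8 = 6.1
z1[1] = (0.5)·(-3) + (1.0)·(1) + (1.3)·(-2) + 0.9 = -2.2
h = sigmoid(z1) = [0.9978, 0.0998]
output = (-0.6)·(0.9978) + (0.7)·(0.0998) + 1.0 = 0.4712

0.4712


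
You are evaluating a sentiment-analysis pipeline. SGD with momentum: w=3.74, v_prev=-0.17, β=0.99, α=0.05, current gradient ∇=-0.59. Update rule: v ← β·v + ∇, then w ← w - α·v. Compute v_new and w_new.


v_new = 0.99·-0.17 - 0.59 = -0.1683 - 0.59 = -0.7583
w_new = 3.74 - 0.05·-0.7583 = 3.74 + 0.037915 = 3.777915

v_new=-0.7583, w_new=3.777915


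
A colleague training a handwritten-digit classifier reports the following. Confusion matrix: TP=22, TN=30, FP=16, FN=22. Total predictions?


Total = TP + TN + FP + FN
= 22 + 30 + 16 + 22
= 90
(Predicted positive: 38, predicted negative: 52)

90


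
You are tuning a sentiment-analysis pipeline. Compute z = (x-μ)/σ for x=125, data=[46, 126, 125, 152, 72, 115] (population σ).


μ = 106, σ = 35.8562
z = (125 - 106)/35.8562 = 0.5299

0.5299


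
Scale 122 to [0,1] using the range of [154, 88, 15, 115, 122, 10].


min=10, max=154
(122-10)/(154-10) = 112/144 = 0.7778

0.7778


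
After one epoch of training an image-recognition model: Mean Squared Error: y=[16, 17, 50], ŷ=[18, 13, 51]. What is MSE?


Squared errors: (16-18)²=4, (17-13)²=16, (50-51)²=1
Sum = 21
MSE = 21/3 = 7

7


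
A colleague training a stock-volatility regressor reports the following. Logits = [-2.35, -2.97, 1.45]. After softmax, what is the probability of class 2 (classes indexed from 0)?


Exponentials: e^-2.35=0.0954, e^-2.97=0.0513, e^1.45=4.2631
Sum = 4.4098
Softmax = [0.0216, 0.0116, 0.9667]
p[2] = 4.2631/4.4098 = 0.9667

0.9667


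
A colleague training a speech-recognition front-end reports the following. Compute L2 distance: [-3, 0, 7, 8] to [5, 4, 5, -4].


d = √((-3-5)² + (0-4)² + (7-5)² + (8+ 4)²)
  = √(64 + 16 + 4 + 144)
  = √228 = 15.0997

15.0997


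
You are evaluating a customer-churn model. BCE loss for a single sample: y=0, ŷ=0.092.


BCE = -[y·ln(p) + (1-y)·ln(1-p)]
= -0 - 1·ln(1-0.092)
= -ln(0.908) = 0.0965

0.0965


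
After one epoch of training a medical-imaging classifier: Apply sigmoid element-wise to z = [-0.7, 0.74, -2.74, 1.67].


σ(-0.7) = 1/(1+e^0.7) = 0.3318
σ(0.74) = 1/(1+e^-0.74) = 0.677
σ(-2.74) = 1/(1+e^2.74) = 0.0607
σ(1.67) = 1/(1+e^-1.67) = 0.8416
result = [0.3318, 0.677, 0.0607, 0.8416]

[0.3318, 0.677, 0.0607, 0.8416]


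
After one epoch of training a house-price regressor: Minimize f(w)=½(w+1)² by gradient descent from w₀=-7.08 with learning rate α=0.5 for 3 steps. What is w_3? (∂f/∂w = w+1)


step 1: grad = -7.08+1 = -6.08; w = -7.08 - 0.5·(-6.08) = -4.04
step 2: grad = -4.04+1 = -3.04; w = -4.04 - 0.5·(-3.04) = -2.52
step 3: grad = -2.52+1 = -1.52; w = -2.52 - 0.5·(-1.52) = -1.76

-1.76


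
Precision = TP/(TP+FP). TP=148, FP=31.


Precision = TP/(TP+FP)
= 148/(148+31)
= 148/179 = 82.68%

82.68%


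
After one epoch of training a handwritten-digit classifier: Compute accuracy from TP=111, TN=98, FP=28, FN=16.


Accuracy = (TP+TN)/(TP+TN+FP+FN)
= (111+98)/(253)
= 209/253 = 82.61%

82.61%


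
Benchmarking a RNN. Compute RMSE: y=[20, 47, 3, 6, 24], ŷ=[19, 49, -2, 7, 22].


MSE = 35/5 = 7
RMSE = √(35/5) = 2.6458

2.6458


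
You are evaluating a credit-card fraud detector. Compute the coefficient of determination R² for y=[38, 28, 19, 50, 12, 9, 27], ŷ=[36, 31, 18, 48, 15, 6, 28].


ȳ = 26.1429
SS_res = Σ(y-ŷ)² = 37
SS_tot = Σ(y-ȳ)² = 1258.86
R² = 1 - SS_res/SS_tot = 1 - 0.0294 = 0.9706

0.9706


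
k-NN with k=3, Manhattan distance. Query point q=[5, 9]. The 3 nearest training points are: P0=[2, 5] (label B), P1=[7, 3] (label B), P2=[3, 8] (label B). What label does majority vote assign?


d(q,P0) = 7  (label B)
d(q,P1) = 8  (label B)
d(q,P2) = 3  (label B)
Votes: A=0, B=3
Majority → B

B


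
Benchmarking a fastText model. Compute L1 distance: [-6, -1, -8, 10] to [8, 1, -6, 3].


d = |-6-8| + |-1-1| + |-8+ 6| + |10-3|
  = 14 + 2 + 2 + 7
  = 25

25


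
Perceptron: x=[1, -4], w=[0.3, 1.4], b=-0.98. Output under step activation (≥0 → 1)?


z = (1)·(0.3) + (-4)·(1.4) - 0.98
  = -6.28
step(z) = 0 (z<0)

0


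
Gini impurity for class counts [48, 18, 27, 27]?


Probabilities: [48/120, 18/120, 27/120, 27/120] ≈ [0.4, 0.15, 0.225, 0.225]
Σpᵢ² = (2304 + 324 + 729 + 729)/120² = 4086/14400
Gini = 1 - Σpᵢ² = 1 - 4086/14400 = 0.7163

0.7163


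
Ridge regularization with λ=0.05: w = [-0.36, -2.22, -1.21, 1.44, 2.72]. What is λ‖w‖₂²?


‖w‖₂² = (-0.36)² + (-2.22)² + (-1.21)² + (1.44)² + (2.72)²
     = 0.1296 + 4.9284 + 1.4641 + 2.0736 + 7.3984
     = 15.9941
λ·‖w‖₂² = 0.05·15.9941 = 0.799705

0.799705


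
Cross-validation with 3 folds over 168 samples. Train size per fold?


Fold size = 168/3 = 56
Training per fold = 168 - 56 = 112

112


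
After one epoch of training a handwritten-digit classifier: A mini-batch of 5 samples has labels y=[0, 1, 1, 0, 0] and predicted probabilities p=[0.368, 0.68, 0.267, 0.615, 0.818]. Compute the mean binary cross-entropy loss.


L[0] = -ln(1-0.368) = -ln(0.632) = 0.4589
L[1] = -ln(0.68) = 0.3857
L[2] = -ln(0.267) = 1.3205
L[3] = -ln(1-0.615) = -ln(0.385) = 0.9545
L[4] = -ln(1-0.818) = -ln(0.182) = 1.7037
mean = (0.4589 + 0.3857 + 1.3205 + 0.9545 + 1.7037)/5 = 0.9647

0.9647


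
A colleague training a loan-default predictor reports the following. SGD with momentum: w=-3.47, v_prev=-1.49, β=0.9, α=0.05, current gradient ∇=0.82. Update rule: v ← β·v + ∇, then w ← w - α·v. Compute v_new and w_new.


v_new = 0.9·-1.49 + 0.82 = -1.341 + 0.82 = -0.521
w_new = -3.47 - 0.05·-0.521 = -3.47 + 0.02605 = -3.44395

v_new=-0.521, w_new=-3.44395


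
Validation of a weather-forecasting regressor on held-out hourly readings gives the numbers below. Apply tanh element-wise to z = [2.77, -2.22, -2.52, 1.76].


tanh(2.77) = 0.9922
tanh(-2.22) = -0.9767
tanh(-2.52) = -0.9871
tanh(1.76) = 0.9425
result = [0.9922, -0.9767, -0.9871, 0.9425]

[0.9922, -0.9767, -0.9871, 0.9425]


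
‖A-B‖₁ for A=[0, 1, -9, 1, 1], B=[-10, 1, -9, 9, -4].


d = |0+ 10| + |1-1| + |-9+ 9| + |1-9| + |1+ 4|
  = 10 + 0 + 0 + 8 + 5
  = 23

23


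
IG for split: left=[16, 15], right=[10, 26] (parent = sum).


Parent = [26, 41], H_parent = 0.9635
H_left = 0.9992 (n=31), H_right = 0.8524 (n=36)
H_children = (31/67)·0.9992 + (36/67)·0.8524 = 0.9203
IG = 0.9635 - 0.9203 = 0.0432

0.0432


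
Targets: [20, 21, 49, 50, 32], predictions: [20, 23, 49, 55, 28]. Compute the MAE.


Absolute errors: |20-20|=0, |21-23|=2, |49-49|=0, |50-55|=5, |32-28|=4
Sum = 11
MAE = 11/5 = 11/5

11/5


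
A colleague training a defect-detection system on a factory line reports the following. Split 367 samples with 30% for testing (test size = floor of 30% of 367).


Test = ⌊367·30/100⌋ = 110
Train = 367 - 110 = 257

Train: 257, Test: 110


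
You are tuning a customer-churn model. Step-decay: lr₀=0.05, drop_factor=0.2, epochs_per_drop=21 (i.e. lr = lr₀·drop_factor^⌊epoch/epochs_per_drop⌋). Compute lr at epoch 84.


n_drops = ⌊84/21⌋ = 4
lr = 0.05·0.2^4 = 0.05·0.0016 = 0.00008

0.00008


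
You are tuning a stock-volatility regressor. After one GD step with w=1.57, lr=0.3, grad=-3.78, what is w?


w_new = w - α·∇
= 1.57 - 0.3·-3.78
= 1.57 + 1.134
= 2.704

2.704


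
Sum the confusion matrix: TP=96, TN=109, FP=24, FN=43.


Total = TP + TN + FP + FN
= 96 + 109 + 24 + 43
= 272
(Predicted positive: 120, predicted negative: 152)

272


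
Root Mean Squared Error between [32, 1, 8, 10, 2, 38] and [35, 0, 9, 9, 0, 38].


MSE = 16/6 = 2.6667
RMSE = √(16/6) = 1.633

1.633


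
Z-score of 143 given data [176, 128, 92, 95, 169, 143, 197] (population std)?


μ = 142.8571, σ = 37.4373
z = (143 - 142.8571)/37.4373 = 0.0038

0.0038


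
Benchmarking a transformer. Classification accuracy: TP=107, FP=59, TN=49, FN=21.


Accuracy = (TP+TN)/(TP+TN+FP+FN)
= (107+49)/(236)
= 156/236 = 66.1%

66.1%


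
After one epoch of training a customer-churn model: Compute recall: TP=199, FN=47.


Recall = TP/(TP+FN)
= 199/(199+47)
= 199/246 = 80.89%

80.89%


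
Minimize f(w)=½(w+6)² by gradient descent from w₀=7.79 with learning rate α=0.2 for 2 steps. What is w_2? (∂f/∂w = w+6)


step 1: grad = 7.79+6 = 13.79; w = 7.79 - 0.2·(13.79) = 5.032
step 2: grad = 5.032+6 = 11.032; w = 5.032 - 0.2·(11.032) = 2.8256

2.8256


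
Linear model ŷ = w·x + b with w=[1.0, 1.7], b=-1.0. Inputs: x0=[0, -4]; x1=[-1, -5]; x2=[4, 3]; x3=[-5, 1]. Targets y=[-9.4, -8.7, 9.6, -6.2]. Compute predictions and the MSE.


ŷ0 = (1.0)·(0) + (1.7)·(-4) - 1.0 = -7.8
ŷ1 = (1.0)·(-1) + (1.7)·(-5) - 1.0 = -10.5
ŷ2 = (1.0)·(4) + (1.7)·(3) - 1.0 = 8.1
ŷ3 = (1.0)·(-5) + (1.7)·(1) - 1.0 = -4.3
errors² = [2.56, 3.24, 2.25, 3.61]
MSE = 11.6600/4 = 2.915

2.915


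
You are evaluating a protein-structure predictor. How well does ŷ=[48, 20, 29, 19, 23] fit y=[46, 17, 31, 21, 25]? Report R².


ȳ = 28
SS_res = Σ(y-ŷ)² = 25
SS_tot = Σ(y-ȳ)² = 512
R² = 1 - SS_res/SS_tot = 1 - 0.0488 = 0.9512

0.9512


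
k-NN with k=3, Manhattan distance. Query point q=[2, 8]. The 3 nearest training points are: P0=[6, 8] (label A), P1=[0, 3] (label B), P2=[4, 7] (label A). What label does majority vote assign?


d(q,P0) = 4  (label A)
d(q,P1) = 7  (label B)
d(q,P2) = 3  (label A)
Votes: A=2, B=1
Majority → A

A


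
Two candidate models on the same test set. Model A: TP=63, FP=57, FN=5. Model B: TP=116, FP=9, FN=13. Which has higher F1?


Model A: P=63/120=0.525, R=63/68=0.9265, F1=2PR/(P+R)=2TP/(2TP+FP+FN)=126/188=0.6702
Model B: P=116/125=0.928, R=116/129=0.8992, F1=2PR/(P+R)=2TP/(2TP+FP+FN)=232/254=0.9134
0.6702 < 0.9134 → Model B

Model B


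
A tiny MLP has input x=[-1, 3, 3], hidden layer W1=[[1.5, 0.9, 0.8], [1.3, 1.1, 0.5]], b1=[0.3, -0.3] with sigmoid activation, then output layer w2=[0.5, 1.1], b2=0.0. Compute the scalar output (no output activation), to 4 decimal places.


z1[0] = (1.5)·(-1) + (0.9)·(3) + (0.8)·(3) + 0.3 = 3.9
z1[1] = (1.3)·(-1) + (1.1)·(3) + (0.5)·(3) - 0.3 = 3.2
h = sigmoid(z1) = [0.9802, 0.9608]
output = (0.5)·(0.9802) + (1.1)·(0.9608) + 0.0 = 1.547

1.547


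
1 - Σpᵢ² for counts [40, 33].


Probabilities: [40/73, 33/73] ≈ [0.5479, 0.4521]
Σpᵢ² = (1600 + 1089)/73² = 2689/5329
Gini = 1 - Σpᵢ² = 1 - 2689/5329 = 0.4954

0.4954


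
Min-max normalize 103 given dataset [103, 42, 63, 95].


min=42, max=103
(103-42)/(103-42) = 61/61 = 1.0

1.0


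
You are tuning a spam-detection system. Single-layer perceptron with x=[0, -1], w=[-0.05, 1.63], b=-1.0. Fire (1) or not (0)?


z = (0)·(-0.05) + (-1)·(1.63) - 1.0
  = -2.63
step(z) = 0 (z<0)

0


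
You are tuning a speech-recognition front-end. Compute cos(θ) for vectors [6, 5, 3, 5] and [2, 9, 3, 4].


A·B = 6·2 + 5·9 + 3·3 + 5·4 = 86
‖A‖ = √95 = 9.7468, ‖B‖ = √110 = 10.4881
cos = 86/(√95·√110) = 86/√10450 = 0.8413

0.8413


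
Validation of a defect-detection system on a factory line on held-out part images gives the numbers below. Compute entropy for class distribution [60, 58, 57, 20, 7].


Probabilities: [60/202, 58/202, 57/202, 20/202, 7/202] ≈ [0.297, 0.2871, 0.2822, 0.099, 0.0347]
H = -((60/202)·log₂(60/202) + (58/202)·log₂(58/202) + (57/202)·log₂(57/202) + (20/202)·log₂(20/202) + (7/202)·log₂(7/202))
  = 2.0506 bits

2.0506 bits


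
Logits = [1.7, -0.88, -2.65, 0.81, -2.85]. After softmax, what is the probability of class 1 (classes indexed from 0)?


Exponentials: e^1.7=5.4739, e^-0.88=0.4148, e^-2.65=0.0707, e^0.81=2.2479, e^-2.85=0.0578
Sum = 8.2651
Softmax = [0.6623, 0.0502, 0.0085, 0.272, 0.007]
p[1] = 0.4148/8.2651 = 0.0502

0.0502


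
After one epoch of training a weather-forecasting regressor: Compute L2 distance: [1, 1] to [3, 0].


d = √((1-3)² + (1-0)²)
  = √(4 + 1)
  = √5 = 2.2361

2.2361


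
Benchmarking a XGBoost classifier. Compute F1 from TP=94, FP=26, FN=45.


Precision = 94/120 = 0.7833
Recall = 94/139 = 0.6763
F1 = 2·P·R/(P+R) = 2·TP/(2·TP+FP+FN) = 188/(188+26+45) = 188/259 = 0.7259

0.7259


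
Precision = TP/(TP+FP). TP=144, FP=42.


Precision = TP/(TP+FP)
= 144/(144+42)
= 144/186 = 77.42%

77.42%


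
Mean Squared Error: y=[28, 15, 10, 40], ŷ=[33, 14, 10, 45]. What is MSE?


Squared errors: (28-33)²=25, (15-14)²=1, (10-10)²=0, (40-45)²=25
Sum = 51
MSE = 51/4 = 51/4

51/4


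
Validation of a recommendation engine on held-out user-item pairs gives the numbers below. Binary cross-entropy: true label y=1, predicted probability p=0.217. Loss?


BCE = -[y·ln(p) + (1-y)·ln(1-p)]
= -1·ln(0.217) - 0
= -ln(0.217) = 1.5279

1.5279


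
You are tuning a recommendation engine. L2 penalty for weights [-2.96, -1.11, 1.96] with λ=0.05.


‖w‖₂² = (-2.96)² + (-1.11)² + (1.96)²
     = 8.7616 + 1.2321 + 3.8416
     = 13.8353
λ·‖w‖₂² = 0.05·13.8353 = 0.691765

0.691765


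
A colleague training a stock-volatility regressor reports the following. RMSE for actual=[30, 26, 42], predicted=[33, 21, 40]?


MSE = 38/3 = 12.6667
RMSE = √(38/3) = 3.559

3.559


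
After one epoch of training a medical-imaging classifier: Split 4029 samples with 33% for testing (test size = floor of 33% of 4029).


Test = ⌊4029·33/100⌋ = 1329
Train = 4029 - 1329 = 2700

Train: 2700, Test: 1329


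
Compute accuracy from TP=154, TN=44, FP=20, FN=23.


Accuracy = (TP+TN)/(TP+TN+FP+FN)
= (154+44)/(241)
= 198/241 = 82.16%

82.16%


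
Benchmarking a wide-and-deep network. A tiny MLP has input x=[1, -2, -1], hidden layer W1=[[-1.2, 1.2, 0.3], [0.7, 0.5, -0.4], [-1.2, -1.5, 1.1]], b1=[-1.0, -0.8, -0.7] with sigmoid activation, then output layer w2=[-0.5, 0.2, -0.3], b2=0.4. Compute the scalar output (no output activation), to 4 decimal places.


z1[0] = (-1.2)·(1) + (1.2)·(-2) + (0.3)·(-1) - 1.0 = -4.9
z1[1] = (0.7)·(1) + (0.5)·(-2) + (-0.4)·(-1) - 0.8 = -0.7
z1[2] = (-1.2)·(1) + (-1.5)·(-2) + (1.1)·(-1) - 0.7 = 0.0
h = sigmoid(z1) = [0.0074, 0.3318, 0.5]
output = (-0.5)·(0.0074) + (0.2)·(0.3318) + (-0.3)·(0.5) + 0.4 = 0.3127

0.3127


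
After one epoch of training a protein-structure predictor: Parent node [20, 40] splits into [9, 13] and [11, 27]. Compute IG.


Parent = [20, 40], H_parent = 0.9183
H_left = 0.976 (n=22), H_right = 0.868 (n=38)
H_children = (22/60)·0.976 + (38/60)·0.868 = 0.9076
IG = 0.9183 - 0.9076 = 0.0107

0.0107


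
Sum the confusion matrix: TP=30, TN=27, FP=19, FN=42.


Total = TP + TN + FP + FN
= 30 + 27 + 19 + 42
= 118
(Predicted positive: 49, predicted negative: 69)

118


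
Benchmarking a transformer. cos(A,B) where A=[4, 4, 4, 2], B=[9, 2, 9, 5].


A·B = 4·9 + 4·2 + 4·9 + 2·5 = 90
‖A‖ = √52 = 7.2111, ‖B‖ = √191 = 13.8203
cos = 90/(√52·√191) = 90/√9932 = 0.9031

0.9031


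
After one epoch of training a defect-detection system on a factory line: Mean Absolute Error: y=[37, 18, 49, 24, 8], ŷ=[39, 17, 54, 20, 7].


Absolute errors: |37-39|=2, |18-17|=1, |49-54|=5, |24-20|=4, |8-7|=1
Sum = 13
MAE = 13/5 = 13/5

13/5


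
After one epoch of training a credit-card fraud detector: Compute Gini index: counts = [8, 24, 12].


Probabilities: [8/44, 24/44, 12/44] ≈ [0.1818, 0.5455, 0.2727]
Σpᵢ² = (64 + 576 + 144)/44² = 784/1936
Gini = 1 - Σpᵢ² = 1 - 784/1936 = 0.595

0.595


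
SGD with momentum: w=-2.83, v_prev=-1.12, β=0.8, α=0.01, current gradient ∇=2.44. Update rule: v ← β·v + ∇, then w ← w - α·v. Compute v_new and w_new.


v_new = 0.8·-1.12 + 2.44 = -0.896 + 2.44 = 1.544
w_new = -2.83 - 0.01·1.544 = -2.83 - 0.01544 = -2.84544

v_new=1.544, w_new=-2.84544


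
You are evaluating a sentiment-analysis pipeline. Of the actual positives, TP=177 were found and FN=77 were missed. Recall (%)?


Recall = TP/(TP+FN)
= 177/(177+77)
= 177/254 = 69.69%

69.69%


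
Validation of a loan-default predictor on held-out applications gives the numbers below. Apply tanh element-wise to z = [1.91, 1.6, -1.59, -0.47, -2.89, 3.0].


tanh(1.91) = 0.9571
tanh(1.6) = 0.9217
tanh(-1.59) = -0.9201
tanh(-0.47) = -0.4382
tanh(-2.89) = -0.9938
tanh(3.0) = 0.9951
result = [0.9571, 0.9217, -0.9201, -0.4382, -0.9938, 0.9951]

[0.9571, 0.9217, -0.9201, -0.4382, -0.9938, 0.9951]


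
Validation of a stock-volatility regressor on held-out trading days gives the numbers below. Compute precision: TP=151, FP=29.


Precision = TP/(TP+FP)
= 151/(151+29)
= 151/180 = 83.89%

83.89%


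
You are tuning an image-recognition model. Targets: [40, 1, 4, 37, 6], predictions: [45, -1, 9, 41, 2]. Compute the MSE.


Squared errors: (40-45)²=25, (1+ 1)²=4, (4-9)²=25, (37-41)²=16, (6-2)²=16
Sum = 86
MSE = 86/5 = 86/5

86/5


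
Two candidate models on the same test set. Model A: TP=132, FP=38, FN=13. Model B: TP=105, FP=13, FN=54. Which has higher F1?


Model A: P=132/170=0.7765, R=132/145=0.9103, F1=2PR/(P+R)=2TP/(2TP+FP+FN)=264/315=0.8381
Model B: P=105/118=0.8898, R=105/159=0.6604, F1=2PR/(P+R)=2TP/(2TP+FP+FN)=210/277=0.7581
0.8381 > 0.7581 → Model A

Model A


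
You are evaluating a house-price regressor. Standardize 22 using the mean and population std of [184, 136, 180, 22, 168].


μ = 138, σ = 60.3987
z = (22 - 138)/60.3987 = -1.9206

-1.9206


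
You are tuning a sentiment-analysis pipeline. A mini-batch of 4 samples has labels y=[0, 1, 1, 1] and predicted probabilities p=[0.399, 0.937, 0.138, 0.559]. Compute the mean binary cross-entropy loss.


L[0] = -ln(1-0.399) = -ln(0.601) = 0.5092
L[1] = -ln(0.937) = 0.0651
L[2] = -ln(0.138) = 1.9805
L[3] = -ln(0.559) = 0.5816
mean = (0.5092 + 0.0651 + 1.9805 + 0.5816)/4 = 0.7841

0.7841
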